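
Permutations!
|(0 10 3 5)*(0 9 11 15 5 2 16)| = 20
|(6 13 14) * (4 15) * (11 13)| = 4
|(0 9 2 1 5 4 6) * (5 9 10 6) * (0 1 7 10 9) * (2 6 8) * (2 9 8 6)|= 8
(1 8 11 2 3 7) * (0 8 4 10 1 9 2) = (0 8 11)(1 4 10)(2 3 7 9) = [8, 4, 3, 7, 10, 5, 6, 9, 11, 2, 1, 0]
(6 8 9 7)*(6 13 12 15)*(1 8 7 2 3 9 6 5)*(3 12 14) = [0, 8, 12, 9, 4, 1, 7, 13, 6, 2, 10, 11, 15, 14, 3, 5] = (1 8 6 7 13 14 3 9 2 12 15 5)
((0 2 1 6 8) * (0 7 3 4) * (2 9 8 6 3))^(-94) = (0 8 2 3)(1 4 9 7)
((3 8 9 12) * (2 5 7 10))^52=(12)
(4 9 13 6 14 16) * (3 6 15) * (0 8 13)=(0 8 13 15 3 6 14 16 4 9)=[8, 1, 2, 6, 9, 5, 14, 7, 13, 0, 10, 11, 12, 15, 16, 3, 4]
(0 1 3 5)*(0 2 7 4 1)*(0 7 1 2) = (0 7 4 2 1 3 5) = [7, 3, 1, 5, 2, 0, 6, 4]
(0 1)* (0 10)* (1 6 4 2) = (0 6 4 2 1 10) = [6, 10, 1, 3, 2, 5, 4, 7, 8, 9, 0]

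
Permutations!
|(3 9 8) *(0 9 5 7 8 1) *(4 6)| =12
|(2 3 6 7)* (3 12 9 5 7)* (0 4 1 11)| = |(0 4 1 11)(2 12 9 5 7)(3 6)| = 20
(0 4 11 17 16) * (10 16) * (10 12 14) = [4, 1, 2, 3, 11, 5, 6, 7, 8, 9, 16, 17, 14, 13, 10, 15, 0, 12] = (0 4 11 17 12 14 10 16)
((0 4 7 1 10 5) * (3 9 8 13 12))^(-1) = ((0 4 7 1 10 5)(3 9 8 13 12))^(-1) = (0 5 10 1 7 4)(3 12 13 8 9)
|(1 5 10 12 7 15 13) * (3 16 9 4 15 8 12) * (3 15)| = |(1 5 10 15 13)(3 16 9 4)(7 8 12)| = 60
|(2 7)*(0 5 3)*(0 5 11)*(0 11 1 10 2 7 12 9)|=|(0 1 10 2 12 9)(3 5)|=6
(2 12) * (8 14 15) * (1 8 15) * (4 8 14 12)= (15)(1 14)(2 4 8 12)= [0, 14, 4, 3, 8, 5, 6, 7, 12, 9, 10, 11, 2, 13, 1, 15]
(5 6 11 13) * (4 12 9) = (4 12 9)(5 6 11 13) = [0, 1, 2, 3, 12, 6, 11, 7, 8, 4, 10, 13, 9, 5]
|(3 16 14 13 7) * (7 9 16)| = |(3 7)(9 16 14 13)| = 4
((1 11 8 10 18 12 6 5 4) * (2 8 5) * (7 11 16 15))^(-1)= ((1 16 15 7 11 5 4)(2 8 10 18 12 6))^(-1)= (1 4 5 11 7 15 16)(2 6 12 18 10 8)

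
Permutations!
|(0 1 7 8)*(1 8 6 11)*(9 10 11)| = |(0 8)(1 7 6 9 10 11)| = 6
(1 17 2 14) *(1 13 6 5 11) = [0, 17, 14, 3, 4, 11, 5, 7, 8, 9, 10, 1, 12, 6, 13, 15, 16, 2] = (1 17 2 14 13 6 5 11)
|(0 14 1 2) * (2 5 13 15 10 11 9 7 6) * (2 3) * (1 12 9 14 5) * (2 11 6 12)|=30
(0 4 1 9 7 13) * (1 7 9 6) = (0 4 7 13)(1 6) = [4, 6, 2, 3, 7, 5, 1, 13, 8, 9, 10, 11, 12, 0]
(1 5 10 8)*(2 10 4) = (1 5 4 2 10 8) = [0, 5, 10, 3, 2, 4, 6, 7, 1, 9, 8]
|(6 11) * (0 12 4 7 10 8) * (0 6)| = 8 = |(0 12 4 7 10 8 6 11)|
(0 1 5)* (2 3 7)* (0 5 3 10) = (0 1 3 7 2 10) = [1, 3, 10, 7, 4, 5, 6, 2, 8, 9, 0]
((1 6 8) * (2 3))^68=((1 6 8)(2 3))^68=(1 8 6)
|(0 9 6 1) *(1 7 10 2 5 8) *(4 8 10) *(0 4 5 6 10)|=21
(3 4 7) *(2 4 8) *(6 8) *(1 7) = (1 7 3 6 8 2 4) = [0, 7, 4, 6, 1, 5, 8, 3, 2]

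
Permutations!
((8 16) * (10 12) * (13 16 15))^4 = (16)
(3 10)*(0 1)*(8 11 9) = (0 1)(3 10)(8 11 9) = [1, 0, 2, 10, 4, 5, 6, 7, 11, 8, 3, 9]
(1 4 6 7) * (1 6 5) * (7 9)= (1 4 5)(6 9 7)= [0, 4, 2, 3, 5, 1, 9, 6, 8, 7]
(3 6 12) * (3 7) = [0, 1, 2, 6, 4, 5, 12, 3, 8, 9, 10, 11, 7] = (3 6 12 7)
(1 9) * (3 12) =(1 9)(3 12) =[0, 9, 2, 12, 4, 5, 6, 7, 8, 1, 10, 11, 3]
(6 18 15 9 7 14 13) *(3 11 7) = [0, 1, 2, 11, 4, 5, 18, 14, 8, 3, 10, 7, 12, 6, 13, 9, 16, 17, 15] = (3 11 7 14 13 6 18 15 9)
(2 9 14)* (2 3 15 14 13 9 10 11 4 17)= [0, 1, 10, 15, 17, 5, 6, 7, 8, 13, 11, 4, 12, 9, 3, 14, 16, 2]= (2 10 11 4 17)(3 15 14)(9 13)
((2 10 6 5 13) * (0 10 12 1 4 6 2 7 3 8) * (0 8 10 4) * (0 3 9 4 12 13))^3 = (0 3 13 4)(1 2 9 5)(6 12 10 7)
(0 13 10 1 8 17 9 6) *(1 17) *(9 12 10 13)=(0 9 6)(1 8)(10 17 12)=[9, 8, 2, 3, 4, 5, 0, 7, 1, 6, 17, 11, 10, 13, 14, 15, 16, 12]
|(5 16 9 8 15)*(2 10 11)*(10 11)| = 10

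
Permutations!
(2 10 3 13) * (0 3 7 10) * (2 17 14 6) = (0 3 13 17 14 6 2)(7 10) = [3, 1, 0, 13, 4, 5, 2, 10, 8, 9, 7, 11, 12, 17, 6, 15, 16, 14]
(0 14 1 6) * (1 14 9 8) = (14)(0 9 8 1 6) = [9, 6, 2, 3, 4, 5, 0, 7, 1, 8, 10, 11, 12, 13, 14]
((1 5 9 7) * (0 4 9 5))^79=(0 1 7 9 4)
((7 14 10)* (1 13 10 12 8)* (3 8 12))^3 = (1 7 8 10 3 13 14)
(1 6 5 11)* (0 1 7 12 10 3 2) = [1, 6, 0, 2, 4, 11, 5, 12, 8, 9, 3, 7, 10] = (0 1 6 5 11 7 12 10 3 2)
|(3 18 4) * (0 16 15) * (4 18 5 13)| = 12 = |(18)(0 16 15)(3 5 13 4)|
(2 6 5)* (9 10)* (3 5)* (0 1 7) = (0 1 7)(2 6 3 5)(9 10) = [1, 7, 6, 5, 4, 2, 3, 0, 8, 10, 9]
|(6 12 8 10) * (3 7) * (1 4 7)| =4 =|(1 4 7 3)(6 12 8 10)|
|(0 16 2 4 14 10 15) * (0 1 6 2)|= 14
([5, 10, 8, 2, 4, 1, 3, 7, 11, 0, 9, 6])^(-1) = [9, 5, 3, 6, 4, 0, 11, 7, 2, 10, 1, 8]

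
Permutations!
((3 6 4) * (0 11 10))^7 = (0 11 10)(3 6 4)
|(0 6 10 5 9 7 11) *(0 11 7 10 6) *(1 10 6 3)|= |(11)(1 10 5 9 6 3)|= 6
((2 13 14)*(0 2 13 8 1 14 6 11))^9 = (0 2 8 1 14 13 6 11)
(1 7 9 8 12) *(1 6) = [0, 7, 2, 3, 4, 5, 1, 9, 12, 8, 10, 11, 6] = (1 7 9 8 12 6)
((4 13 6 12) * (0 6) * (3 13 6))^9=((0 3 13)(4 6 12))^9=(13)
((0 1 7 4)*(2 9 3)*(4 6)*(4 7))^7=(0 1 4)(2 9 3)(6 7)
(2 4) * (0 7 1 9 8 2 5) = (0 7 1 9 8 2 4 5) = [7, 9, 4, 3, 5, 0, 6, 1, 2, 8]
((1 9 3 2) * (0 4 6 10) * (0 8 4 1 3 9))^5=((0 1)(2 3)(4 6 10 8))^5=(0 1)(2 3)(4 6 10 8)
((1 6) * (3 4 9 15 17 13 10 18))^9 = (1 6)(3 4 9 15 17 13 10 18)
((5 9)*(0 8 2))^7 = (0 8 2)(5 9)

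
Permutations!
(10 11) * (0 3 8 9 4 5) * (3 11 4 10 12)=(0 11 12 3 8 9 10 4 5)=[11, 1, 2, 8, 5, 0, 6, 7, 9, 10, 4, 12, 3]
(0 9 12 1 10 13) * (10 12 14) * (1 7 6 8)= [9, 12, 2, 3, 4, 5, 8, 6, 1, 14, 13, 11, 7, 0, 10]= (0 9 14 10 13)(1 12 7 6 8)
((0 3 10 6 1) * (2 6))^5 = ((0 3 10 2 6 1))^5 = (0 1 6 2 10 3)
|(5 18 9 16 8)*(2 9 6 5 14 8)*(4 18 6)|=6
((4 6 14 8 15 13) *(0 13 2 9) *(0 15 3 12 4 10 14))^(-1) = (0 6 4 12 3 8 14 10 13)(2 15 9)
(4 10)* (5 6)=(4 10)(5 6)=[0, 1, 2, 3, 10, 6, 5, 7, 8, 9, 4]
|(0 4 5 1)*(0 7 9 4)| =|(1 7 9 4 5)| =5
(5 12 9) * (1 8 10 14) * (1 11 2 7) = [0, 8, 7, 3, 4, 12, 6, 1, 10, 5, 14, 2, 9, 13, 11] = (1 8 10 14 11 2 7)(5 12 9)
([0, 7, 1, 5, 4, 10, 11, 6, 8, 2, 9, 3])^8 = [0, 2, 9, 11, 4, 3, 7, 1, 8, 10, 5, 6]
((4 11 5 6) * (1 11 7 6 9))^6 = ((1 11 5 9)(4 7 6))^6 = (1 5)(9 11)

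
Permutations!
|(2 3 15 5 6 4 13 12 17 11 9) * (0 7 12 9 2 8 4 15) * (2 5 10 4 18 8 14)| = |(0 7 12 17 11 5 6 15 10 4 13 9 14 2 3)(8 18)| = 30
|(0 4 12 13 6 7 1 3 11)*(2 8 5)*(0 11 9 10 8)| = 13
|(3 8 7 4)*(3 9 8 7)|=5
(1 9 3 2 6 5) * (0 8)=[8, 9, 6, 2, 4, 1, 5, 7, 0, 3]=(0 8)(1 9 3 2 6 5)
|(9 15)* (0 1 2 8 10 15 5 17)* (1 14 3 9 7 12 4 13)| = 18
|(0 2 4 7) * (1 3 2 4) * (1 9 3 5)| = 6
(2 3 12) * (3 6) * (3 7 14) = (2 6 7 14 3 12) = [0, 1, 6, 12, 4, 5, 7, 14, 8, 9, 10, 11, 2, 13, 3]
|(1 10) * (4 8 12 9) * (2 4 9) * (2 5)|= 10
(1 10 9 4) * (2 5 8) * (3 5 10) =(1 3 5 8 2 10 9 4) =[0, 3, 10, 5, 1, 8, 6, 7, 2, 4, 9]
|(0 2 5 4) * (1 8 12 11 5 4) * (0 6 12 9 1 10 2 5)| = 24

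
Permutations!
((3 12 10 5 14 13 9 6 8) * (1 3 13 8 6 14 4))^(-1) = (1 4 5 10 12 3)(8 14 9 13)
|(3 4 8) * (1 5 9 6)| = |(1 5 9 6)(3 4 8)| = 12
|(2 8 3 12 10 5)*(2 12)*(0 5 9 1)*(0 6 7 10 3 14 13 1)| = |(0 5 12 3 2 8 14 13 1 6 7 10 9)| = 13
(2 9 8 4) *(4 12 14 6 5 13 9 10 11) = (2 10 11 4)(5 13 9 8 12 14 6) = [0, 1, 10, 3, 2, 13, 5, 7, 12, 8, 11, 4, 14, 9, 6]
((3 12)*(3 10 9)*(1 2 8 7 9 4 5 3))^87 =((1 2 8 7 9)(3 12 10 4 5))^87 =(1 8 9 2 7)(3 10 5 12 4)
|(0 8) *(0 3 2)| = |(0 8 3 2)| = 4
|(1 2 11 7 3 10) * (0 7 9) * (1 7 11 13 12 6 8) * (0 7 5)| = 42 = |(0 11 9 7 3 10 5)(1 2 13 12 6 8)|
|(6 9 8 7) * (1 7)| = |(1 7 6 9 8)| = 5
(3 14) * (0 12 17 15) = (0 12 17 15)(3 14) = [12, 1, 2, 14, 4, 5, 6, 7, 8, 9, 10, 11, 17, 13, 3, 0, 16, 15]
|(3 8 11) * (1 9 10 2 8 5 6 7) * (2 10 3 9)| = |(1 2 8 11 9 3 5 6 7)| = 9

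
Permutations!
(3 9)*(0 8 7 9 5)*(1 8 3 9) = [3, 8, 2, 5, 4, 0, 6, 1, 7, 9] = (9)(0 3 5)(1 8 7)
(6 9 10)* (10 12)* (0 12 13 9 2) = (0 12 10 6 2)(9 13) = [12, 1, 0, 3, 4, 5, 2, 7, 8, 13, 6, 11, 10, 9]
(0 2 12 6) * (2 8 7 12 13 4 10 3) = (0 8 7 12 6)(2 13 4 10 3) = [8, 1, 13, 2, 10, 5, 0, 12, 7, 9, 3, 11, 6, 4]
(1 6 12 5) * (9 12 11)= (1 6 11 9 12 5)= [0, 6, 2, 3, 4, 1, 11, 7, 8, 12, 10, 9, 5]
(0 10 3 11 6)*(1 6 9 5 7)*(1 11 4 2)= [10, 6, 1, 4, 2, 7, 0, 11, 8, 5, 3, 9]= (0 10 3 4 2 1 6)(5 7 11 9)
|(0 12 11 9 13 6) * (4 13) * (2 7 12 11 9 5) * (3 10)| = 10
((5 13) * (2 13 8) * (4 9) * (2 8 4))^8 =((2 13 5 4 9))^8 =(2 4 13 9 5)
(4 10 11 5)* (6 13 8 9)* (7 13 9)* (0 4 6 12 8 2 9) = [4, 1, 9, 3, 10, 6, 0, 13, 7, 12, 11, 5, 8, 2] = (0 4 10 11 5 6)(2 9 12 8 7 13)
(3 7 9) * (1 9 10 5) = (1 9 3 7 10 5) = [0, 9, 2, 7, 4, 1, 6, 10, 8, 3, 5]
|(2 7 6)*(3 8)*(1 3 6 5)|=|(1 3 8 6 2 7 5)|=7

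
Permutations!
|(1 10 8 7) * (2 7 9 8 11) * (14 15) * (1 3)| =|(1 10 11 2 7 3)(8 9)(14 15)| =6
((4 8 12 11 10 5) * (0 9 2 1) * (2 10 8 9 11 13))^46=((0 11 8 12 13 2 1)(4 9 10 5))^46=(0 13 11 2 8 1 12)(4 10)(5 9)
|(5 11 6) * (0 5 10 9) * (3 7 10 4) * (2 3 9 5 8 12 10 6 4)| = |(0 8 12 10 5 11 4 9)(2 3 7 6)| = 8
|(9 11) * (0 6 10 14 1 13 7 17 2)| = |(0 6 10 14 1 13 7 17 2)(9 11)| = 18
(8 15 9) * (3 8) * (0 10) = (0 10)(3 8 15 9) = [10, 1, 2, 8, 4, 5, 6, 7, 15, 3, 0, 11, 12, 13, 14, 9]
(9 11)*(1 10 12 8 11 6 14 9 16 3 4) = (1 10 12 8 11 16 3 4)(6 14 9) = [0, 10, 2, 4, 1, 5, 14, 7, 11, 6, 12, 16, 8, 13, 9, 15, 3]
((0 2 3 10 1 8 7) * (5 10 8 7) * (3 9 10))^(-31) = (0 7 1 10 9 2)(3 5 8)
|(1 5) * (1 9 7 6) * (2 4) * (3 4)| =|(1 5 9 7 6)(2 3 4)| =15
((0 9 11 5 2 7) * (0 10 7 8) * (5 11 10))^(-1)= (11)(0 8 2 5 7 10 9)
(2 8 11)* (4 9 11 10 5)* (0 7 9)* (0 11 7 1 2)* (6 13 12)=(0 1 2 8 10 5 4 11)(6 13 12)(7 9)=[1, 2, 8, 3, 11, 4, 13, 9, 10, 7, 5, 0, 6, 12]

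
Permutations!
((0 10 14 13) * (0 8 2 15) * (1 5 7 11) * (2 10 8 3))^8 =(15) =((0 8 10 14 13 3 2 15)(1 5 7 11))^8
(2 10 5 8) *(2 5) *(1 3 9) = (1 3 9)(2 10)(5 8) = [0, 3, 10, 9, 4, 8, 6, 7, 5, 1, 2]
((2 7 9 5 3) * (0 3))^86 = (0 2 9)(3 7 5)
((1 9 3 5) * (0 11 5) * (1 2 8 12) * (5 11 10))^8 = (0 3 9 1 12 8 2 5 10)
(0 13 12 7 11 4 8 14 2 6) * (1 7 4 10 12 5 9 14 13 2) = (0 2 6)(1 7 11 10 12 4 8 13 5 9 14) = [2, 7, 6, 3, 8, 9, 0, 11, 13, 14, 12, 10, 4, 5, 1]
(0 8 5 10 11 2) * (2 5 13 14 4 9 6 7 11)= (0 8 13 14 4 9 6 7 11 5 10 2)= [8, 1, 0, 3, 9, 10, 7, 11, 13, 6, 2, 5, 12, 14, 4]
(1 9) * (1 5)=(1 9 5)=[0, 9, 2, 3, 4, 1, 6, 7, 8, 5]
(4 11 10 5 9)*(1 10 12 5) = (1 10)(4 11 12 5 9) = [0, 10, 2, 3, 11, 9, 6, 7, 8, 4, 1, 12, 5]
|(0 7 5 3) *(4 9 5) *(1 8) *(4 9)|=|(0 7 9 5 3)(1 8)|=10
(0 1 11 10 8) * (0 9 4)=(0 1 11 10 8 9 4)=[1, 11, 2, 3, 0, 5, 6, 7, 9, 4, 8, 10]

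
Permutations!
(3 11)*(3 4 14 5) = (3 11 4 14 5) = [0, 1, 2, 11, 14, 3, 6, 7, 8, 9, 10, 4, 12, 13, 5]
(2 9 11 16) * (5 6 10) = [0, 1, 9, 3, 4, 6, 10, 7, 8, 11, 5, 16, 12, 13, 14, 15, 2] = (2 9 11 16)(5 6 10)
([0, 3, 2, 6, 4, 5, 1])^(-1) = (1 6 3)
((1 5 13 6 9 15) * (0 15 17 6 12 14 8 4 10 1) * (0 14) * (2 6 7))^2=(0 14 4 1 13)(2 9 7 6 17)(5 12 15 8 10)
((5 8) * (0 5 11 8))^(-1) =((0 5)(8 11))^(-1) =(0 5)(8 11)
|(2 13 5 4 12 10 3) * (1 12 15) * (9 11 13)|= |(1 12 10 3 2 9 11 13 5 4 15)|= 11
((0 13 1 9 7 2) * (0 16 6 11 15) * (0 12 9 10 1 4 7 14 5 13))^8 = ((1 10)(2 16 6 11 15 12 9 14 5 13 4 7))^8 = (2 5 15)(4 9 6)(7 14 11)(12 16 13)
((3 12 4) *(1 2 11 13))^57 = ((1 2 11 13)(3 12 4))^57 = (1 2 11 13)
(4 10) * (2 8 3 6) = (2 8 3 6)(4 10) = [0, 1, 8, 6, 10, 5, 2, 7, 3, 9, 4]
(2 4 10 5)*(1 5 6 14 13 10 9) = (1 5 2 4 9)(6 14 13 10) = [0, 5, 4, 3, 9, 2, 14, 7, 8, 1, 6, 11, 12, 10, 13]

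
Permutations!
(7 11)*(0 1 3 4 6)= (0 1 3 4 6)(7 11)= [1, 3, 2, 4, 6, 5, 0, 11, 8, 9, 10, 7]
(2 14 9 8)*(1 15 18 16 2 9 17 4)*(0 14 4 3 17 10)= (0 14 10)(1 15 18 16 2 4)(3 17)(8 9)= [14, 15, 4, 17, 1, 5, 6, 7, 9, 8, 0, 11, 12, 13, 10, 18, 2, 3, 16]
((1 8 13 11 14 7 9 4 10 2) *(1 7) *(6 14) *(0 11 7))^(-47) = ((0 11 6 14 1 8 13 7 9 4 10 2))^(-47) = (0 11 6 14 1 8 13 7 9 4 10 2)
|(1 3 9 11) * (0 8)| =|(0 8)(1 3 9 11)| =4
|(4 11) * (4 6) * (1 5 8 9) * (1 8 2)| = 6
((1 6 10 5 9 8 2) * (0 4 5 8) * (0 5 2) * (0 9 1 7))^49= ((0 4 2 7)(1 6 10 8 9 5))^49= (0 4 2 7)(1 6 10 8 9 5)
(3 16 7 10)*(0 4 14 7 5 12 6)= (0 4 14 7 10 3 16 5 12 6)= [4, 1, 2, 16, 14, 12, 0, 10, 8, 9, 3, 11, 6, 13, 7, 15, 5]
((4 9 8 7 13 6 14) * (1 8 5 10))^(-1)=(1 10 5 9 4 14 6 13 7 8)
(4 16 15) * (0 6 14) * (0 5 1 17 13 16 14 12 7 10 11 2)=(0 6 12 7 10 11 2)(1 17 13 16 15 4 14 5)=[6, 17, 0, 3, 14, 1, 12, 10, 8, 9, 11, 2, 7, 16, 5, 4, 15, 13]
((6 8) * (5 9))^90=(9)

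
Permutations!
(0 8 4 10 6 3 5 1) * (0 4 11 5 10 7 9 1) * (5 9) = (0 8 11 9 1 4 7 5)(3 10 6) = [8, 4, 2, 10, 7, 0, 3, 5, 11, 1, 6, 9]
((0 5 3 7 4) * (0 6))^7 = (0 5 3 7 4 6)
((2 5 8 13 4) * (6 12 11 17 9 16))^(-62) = (2 13 5 4 8)(6 9 11)(12 16 17)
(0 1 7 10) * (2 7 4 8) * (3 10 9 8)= (0 1 4 3 10)(2 7 9 8)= [1, 4, 7, 10, 3, 5, 6, 9, 2, 8, 0]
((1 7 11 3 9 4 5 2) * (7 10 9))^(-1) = (1 2 5 4 9 10)(3 11 7)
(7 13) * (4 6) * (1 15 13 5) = (1 15 13 7 5)(4 6) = [0, 15, 2, 3, 6, 1, 4, 5, 8, 9, 10, 11, 12, 7, 14, 13]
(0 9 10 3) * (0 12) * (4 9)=(0 4 9 10 3 12)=[4, 1, 2, 12, 9, 5, 6, 7, 8, 10, 3, 11, 0]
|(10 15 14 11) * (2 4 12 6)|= |(2 4 12 6)(10 15 14 11)|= 4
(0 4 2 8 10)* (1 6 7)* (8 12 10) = (0 4 2 12 10)(1 6 7) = [4, 6, 12, 3, 2, 5, 7, 1, 8, 9, 0, 11, 10]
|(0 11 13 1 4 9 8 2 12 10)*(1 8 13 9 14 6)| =8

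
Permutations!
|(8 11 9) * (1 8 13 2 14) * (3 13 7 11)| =6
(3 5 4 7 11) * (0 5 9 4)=(0 5)(3 9 4 7 11)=[5, 1, 2, 9, 7, 0, 6, 11, 8, 4, 10, 3]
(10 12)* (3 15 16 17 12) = (3 15 16 17 12 10) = [0, 1, 2, 15, 4, 5, 6, 7, 8, 9, 3, 11, 10, 13, 14, 16, 17, 12]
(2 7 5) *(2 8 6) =(2 7 5 8 6) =[0, 1, 7, 3, 4, 8, 2, 5, 6]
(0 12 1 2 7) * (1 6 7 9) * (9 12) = [9, 2, 12, 3, 4, 5, 7, 0, 8, 1, 10, 11, 6] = (0 9 1 2 12 6 7)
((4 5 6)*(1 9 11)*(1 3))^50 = (1 11)(3 9)(4 6 5)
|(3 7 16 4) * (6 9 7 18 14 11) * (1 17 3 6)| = 30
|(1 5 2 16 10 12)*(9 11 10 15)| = 9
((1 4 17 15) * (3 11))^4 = ((1 4 17 15)(3 11))^4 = (17)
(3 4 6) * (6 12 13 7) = [0, 1, 2, 4, 12, 5, 3, 6, 8, 9, 10, 11, 13, 7] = (3 4 12 13 7 6)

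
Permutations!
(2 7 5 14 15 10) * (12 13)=[0, 1, 7, 3, 4, 14, 6, 5, 8, 9, 2, 11, 13, 12, 15, 10]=(2 7 5 14 15 10)(12 13)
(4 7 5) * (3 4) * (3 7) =(3 4)(5 7) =[0, 1, 2, 4, 3, 7, 6, 5]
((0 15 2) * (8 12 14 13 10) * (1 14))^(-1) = ((0 15 2)(1 14 13 10 8 12))^(-1) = (0 2 15)(1 12 8 10 13 14)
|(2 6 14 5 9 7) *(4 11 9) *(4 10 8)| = |(2 6 14 5 10 8 4 11 9 7)| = 10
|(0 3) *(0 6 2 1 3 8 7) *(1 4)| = |(0 8 7)(1 3 6 2 4)| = 15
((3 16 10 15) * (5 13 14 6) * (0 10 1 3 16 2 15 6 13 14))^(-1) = (0 13 14 5 6 10)(1 16 15 2 3)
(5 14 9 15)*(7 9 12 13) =(5 14 12 13 7 9 15) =[0, 1, 2, 3, 4, 14, 6, 9, 8, 15, 10, 11, 13, 7, 12, 5]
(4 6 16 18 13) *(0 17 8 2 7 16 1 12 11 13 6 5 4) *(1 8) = [17, 12, 7, 3, 5, 4, 8, 16, 2, 9, 10, 13, 11, 0, 14, 15, 18, 1, 6] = (0 17 1 12 11 13)(2 7 16 18 6 8)(4 5)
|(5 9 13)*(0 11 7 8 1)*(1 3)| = |(0 11 7 8 3 1)(5 9 13)| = 6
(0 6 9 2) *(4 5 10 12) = (0 6 9 2)(4 5 10 12) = [6, 1, 0, 3, 5, 10, 9, 7, 8, 2, 12, 11, 4]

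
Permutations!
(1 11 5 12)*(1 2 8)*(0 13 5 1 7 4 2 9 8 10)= (0 13 5 12 9 8 7 4 2 10)(1 11)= [13, 11, 10, 3, 2, 12, 6, 4, 7, 8, 0, 1, 9, 5]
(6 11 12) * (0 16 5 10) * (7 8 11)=(0 16 5 10)(6 7 8 11 12)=[16, 1, 2, 3, 4, 10, 7, 8, 11, 9, 0, 12, 6, 13, 14, 15, 5]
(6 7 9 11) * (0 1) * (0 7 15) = (0 1 7 9 11 6 15) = [1, 7, 2, 3, 4, 5, 15, 9, 8, 11, 10, 6, 12, 13, 14, 0]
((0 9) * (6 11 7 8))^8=((0 9)(6 11 7 8))^8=(11)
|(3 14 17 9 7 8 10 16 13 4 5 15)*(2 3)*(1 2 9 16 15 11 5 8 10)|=|(1 2 3 14 17 16 13 4 8)(5 11)(7 10 15 9)|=36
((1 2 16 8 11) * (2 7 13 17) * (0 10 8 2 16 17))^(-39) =(17)(0 11 13 8 7 10 1)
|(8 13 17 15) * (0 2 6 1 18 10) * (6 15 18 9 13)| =|(0 2 15 8 6 1 9 13 17 18 10)| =11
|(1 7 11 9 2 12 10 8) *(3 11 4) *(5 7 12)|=28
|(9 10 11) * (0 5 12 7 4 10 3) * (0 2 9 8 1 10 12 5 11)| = 15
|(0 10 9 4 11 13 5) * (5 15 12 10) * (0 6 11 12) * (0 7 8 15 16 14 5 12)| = |(0 12 10 9 4)(5 6 11 13 16 14)(7 8 15)| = 30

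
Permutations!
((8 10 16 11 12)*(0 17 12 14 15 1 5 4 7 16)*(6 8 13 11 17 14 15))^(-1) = ((0 14 6 8 10)(1 5 4 7 16 17 12 13 11 15))^(-1) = (0 10 8 6 14)(1 15 11 13 12 17 16 7 4 5)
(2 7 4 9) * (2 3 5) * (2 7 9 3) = (2 9)(3 5 7 4) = [0, 1, 9, 5, 3, 7, 6, 4, 8, 2]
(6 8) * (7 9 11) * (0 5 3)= (0 5 3)(6 8)(7 9 11)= [5, 1, 2, 0, 4, 3, 8, 9, 6, 11, 10, 7]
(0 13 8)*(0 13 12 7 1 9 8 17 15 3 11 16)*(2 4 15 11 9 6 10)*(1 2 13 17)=(0 12 7 2 4 15 3 9 8 17 11 16)(1 6 10 13)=[12, 6, 4, 9, 15, 5, 10, 2, 17, 8, 13, 16, 7, 1, 14, 3, 0, 11]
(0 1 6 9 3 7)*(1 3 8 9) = (0 3 7)(1 6)(8 9) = [3, 6, 2, 7, 4, 5, 1, 0, 9, 8]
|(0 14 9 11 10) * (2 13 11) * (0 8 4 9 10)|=9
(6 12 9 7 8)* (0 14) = [14, 1, 2, 3, 4, 5, 12, 8, 6, 7, 10, 11, 9, 13, 0] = (0 14)(6 12 9 7 8)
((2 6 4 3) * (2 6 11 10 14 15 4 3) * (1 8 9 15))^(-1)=((1 8 9 15 4 2 11 10 14)(3 6))^(-1)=(1 14 10 11 2 4 15 9 8)(3 6)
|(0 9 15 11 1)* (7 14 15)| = |(0 9 7 14 15 11 1)| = 7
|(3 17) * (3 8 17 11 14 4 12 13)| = |(3 11 14 4 12 13)(8 17)| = 6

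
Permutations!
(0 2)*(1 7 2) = [1, 7, 0, 3, 4, 5, 6, 2] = (0 1 7 2)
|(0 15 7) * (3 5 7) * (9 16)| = |(0 15 3 5 7)(9 16)| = 10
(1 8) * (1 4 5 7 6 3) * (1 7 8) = (3 7 6)(4 5 8) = [0, 1, 2, 7, 5, 8, 3, 6, 4]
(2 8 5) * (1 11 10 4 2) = (1 11 10 4 2 8 5) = [0, 11, 8, 3, 2, 1, 6, 7, 5, 9, 4, 10]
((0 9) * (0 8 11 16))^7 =(0 8 16 9 11) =((0 9 8 11 16))^7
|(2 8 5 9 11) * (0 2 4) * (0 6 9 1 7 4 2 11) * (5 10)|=|(0 11 2 8 10 5 1 7 4 6 9)|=11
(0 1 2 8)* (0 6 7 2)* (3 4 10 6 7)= [1, 0, 8, 4, 10, 5, 3, 2, 7, 9, 6]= (0 1)(2 8 7)(3 4 10 6)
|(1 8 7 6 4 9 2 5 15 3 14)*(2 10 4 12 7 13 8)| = 6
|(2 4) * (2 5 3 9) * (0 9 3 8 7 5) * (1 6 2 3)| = 21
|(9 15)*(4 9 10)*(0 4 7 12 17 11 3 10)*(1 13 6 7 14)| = 20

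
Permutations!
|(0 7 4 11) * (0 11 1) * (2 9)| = 4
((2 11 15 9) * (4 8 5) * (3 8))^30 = ((2 11 15 9)(3 8 5 4))^30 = (2 15)(3 5)(4 8)(9 11)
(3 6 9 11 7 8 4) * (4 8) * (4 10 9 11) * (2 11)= (2 11 7 10 9 4 3 6)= [0, 1, 11, 6, 3, 5, 2, 10, 8, 4, 9, 7]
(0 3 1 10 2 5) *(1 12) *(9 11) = (0 3 12 1 10 2 5)(9 11) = [3, 10, 5, 12, 4, 0, 6, 7, 8, 11, 2, 9, 1]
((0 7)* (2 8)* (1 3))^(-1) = ((0 7)(1 3)(2 8))^(-1) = (0 7)(1 3)(2 8)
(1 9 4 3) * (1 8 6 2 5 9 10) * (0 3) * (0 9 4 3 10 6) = (0 10 1 6 2 5 4 9 3 8) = [10, 6, 5, 8, 9, 4, 2, 7, 0, 3, 1]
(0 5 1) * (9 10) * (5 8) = [8, 0, 2, 3, 4, 1, 6, 7, 5, 10, 9] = (0 8 5 1)(9 10)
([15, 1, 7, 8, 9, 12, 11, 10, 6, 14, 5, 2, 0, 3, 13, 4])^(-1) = (0 12 5 10 7 2 11 6 8 3 13 14 9 4 15)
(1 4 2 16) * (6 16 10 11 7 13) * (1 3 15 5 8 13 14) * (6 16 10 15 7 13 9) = (1 4 2 15 5 8 9 6 10 11 13 16 3 7 14) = [0, 4, 15, 7, 2, 8, 10, 14, 9, 6, 11, 13, 12, 16, 1, 5, 3]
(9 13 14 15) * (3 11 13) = (3 11 13 14 15 9) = [0, 1, 2, 11, 4, 5, 6, 7, 8, 3, 10, 13, 12, 14, 15, 9]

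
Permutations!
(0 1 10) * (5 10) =(0 1 5 10) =[1, 5, 2, 3, 4, 10, 6, 7, 8, 9, 0]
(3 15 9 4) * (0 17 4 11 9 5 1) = (0 17 4 3 15 5 1)(9 11) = [17, 0, 2, 15, 3, 1, 6, 7, 8, 11, 10, 9, 12, 13, 14, 5, 16, 4]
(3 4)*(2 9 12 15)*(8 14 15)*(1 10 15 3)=(1 10 15 2 9 12 8 14 3 4)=[0, 10, 9, 4, 1, 5, 6, 7, 14, 12, 15, 11, 8, 13, 3, 2]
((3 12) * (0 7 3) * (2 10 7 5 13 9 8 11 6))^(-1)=((0 5 13 9 8 11 6 2 10 7 3 12))^(-1)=(0 12 3 7 10 2 6 11 8 9 13 5)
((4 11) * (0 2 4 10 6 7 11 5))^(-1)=((0 2 4 5)(6 7 11 10))^(-1)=(0 5 4 2)(6 10 11 7)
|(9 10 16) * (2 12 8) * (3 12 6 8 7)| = |(2 6 8)(3 12 7)(9 10 16)| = 3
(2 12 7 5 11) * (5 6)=(2 12 7 6 5 11)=[0, 1, 12, 3, 4, 11, 5, 6, 8, 9, 10, 2, 7]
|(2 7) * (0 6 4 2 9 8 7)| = |(0 6 4 2)(7 9 8)| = 12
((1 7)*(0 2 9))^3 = (9)(1 7)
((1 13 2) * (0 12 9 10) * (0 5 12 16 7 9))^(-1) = (0 12 5 10 9 7 16)(1 2 13)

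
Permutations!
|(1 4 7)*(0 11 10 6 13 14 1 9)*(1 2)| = 11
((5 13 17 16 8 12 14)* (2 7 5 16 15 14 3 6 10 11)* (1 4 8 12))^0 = ((1 4 8)(2 7 5 13 17 15 14 16 12 3 6 10 11))^0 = (17)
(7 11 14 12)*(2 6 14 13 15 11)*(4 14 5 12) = [0, 1, 6, 3, 14, 12, 5, 2, 8, 9, 10, 13, 7, 15, 4, 11] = (2 6 5 12 7)(4 14)(11 13 15)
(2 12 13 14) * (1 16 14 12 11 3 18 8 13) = (1 16 14 2 11 3 18 8 13 12) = [0, 16, 11, 18, 4, 5, 6, 7, 13, 9, 10, 3, 1, 12, 2, 15, 14, 17, 8]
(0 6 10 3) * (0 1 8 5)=(0 6 10 3 1 8 5)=[6, 8, 2, 1, 4, 0, 10, 7, 5, 9, 3]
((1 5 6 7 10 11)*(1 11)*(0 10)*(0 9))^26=(11)(0 7 5 10 9 6 1)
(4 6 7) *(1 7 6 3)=(1 7 4 3)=[0, 7, 2, 1, 3, 5, 6, 4]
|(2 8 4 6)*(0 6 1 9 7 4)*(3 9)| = 20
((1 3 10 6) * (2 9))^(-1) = (1 6 10 3)(2 9)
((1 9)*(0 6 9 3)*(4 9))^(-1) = (0 3 1 9 4 6)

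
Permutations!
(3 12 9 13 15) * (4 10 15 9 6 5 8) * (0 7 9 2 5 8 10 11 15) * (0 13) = (0 7 9)(2 5 10 13)(3 12 6 8 4 11 15) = [7, 1, 5, 12, 11, 10, 8, 9, 4, 0, 13, 15, 6, 2, 14, 3]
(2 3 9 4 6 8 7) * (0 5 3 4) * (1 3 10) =(0 5 10 1 3 9)(2 4 6 8 7) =[5, 3, 4, 9, 6, 10, 8, 2, 7, 0, 1]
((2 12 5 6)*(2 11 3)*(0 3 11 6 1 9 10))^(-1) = (0 10 9 1 5 12 2 3)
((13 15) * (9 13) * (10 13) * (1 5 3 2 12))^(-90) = (9 13)(10 15)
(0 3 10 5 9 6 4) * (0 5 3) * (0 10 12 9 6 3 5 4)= [10, 1, 2, 12, 4, 6, 0, 7, 8, 3, 5, 11, 9]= (0 10 5 6)(3 12 9)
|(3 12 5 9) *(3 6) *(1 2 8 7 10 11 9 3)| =24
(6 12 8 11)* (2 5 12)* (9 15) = (2 5 12 8 11 6)(9 15) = [0, 1, 5, 3, 4, 12, 2, 7, 11, 15, 10, 6, 8, 13, 14, 9]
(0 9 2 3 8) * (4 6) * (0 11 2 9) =(2 3 8 11)(4 6) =[0, 1, 3, 8, 6, 5, 4, 7, 11, 9, 10, 2]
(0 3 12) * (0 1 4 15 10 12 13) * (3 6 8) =[6, 4, 2, 13, 15, 5, 8, 7, 3, 9, 12, 11, 1, 0, 14, 10] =(0 6 8 3 13)(1 4 15 10 12)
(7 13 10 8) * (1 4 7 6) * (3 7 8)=[0, 4, 2, 7, 8, 5, 1, 13, 6, 9, 3, 11, 12, 10]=(1 4 8 6)(3 7 13 10)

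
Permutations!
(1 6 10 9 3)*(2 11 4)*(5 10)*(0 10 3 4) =(0 10 9 4 2 11)(1 6 5 3) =[10, 6, 11, 1, 2, 3, 5, 7, 8, 4, 9, 0]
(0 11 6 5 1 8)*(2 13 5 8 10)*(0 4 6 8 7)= (0 11 8 4 6 7)(1 10 2 13 5)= [11, 10, 13, 3, 6, 1, 7, 0, 4, 9, 2, 8, 12, 5]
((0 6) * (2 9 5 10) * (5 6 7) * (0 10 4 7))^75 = ((2 9 6 10)(4 7 5))^75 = (2 10 6 9)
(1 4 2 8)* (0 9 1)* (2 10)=(0 9 1 4 10 2 8)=[9, 4, 8, 3, 10, 5, 6, 7, 0, 1, 2]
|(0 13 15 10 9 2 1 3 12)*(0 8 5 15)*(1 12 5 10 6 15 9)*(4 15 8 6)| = 18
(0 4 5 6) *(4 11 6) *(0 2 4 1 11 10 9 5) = [10, 11, 4, 3, 0, 1, 2, 7, 8, 5, 9, 6] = (0 10 9 5 1 11 6 2 4)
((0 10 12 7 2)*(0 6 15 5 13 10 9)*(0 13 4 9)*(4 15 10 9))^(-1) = (2 7 12 10 6)(5 15)(9 13)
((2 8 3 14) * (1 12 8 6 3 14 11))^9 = (1 12 8 14 2 6 3 11)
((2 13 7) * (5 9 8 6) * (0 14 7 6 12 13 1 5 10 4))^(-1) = (0 4 10 6 13 12 8 9 5 1 2 7 14)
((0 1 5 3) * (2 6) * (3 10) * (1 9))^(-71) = ((0 9 1 5 10 3)(2 6))^(-71) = (0 9 1 5 10 3)(2 6)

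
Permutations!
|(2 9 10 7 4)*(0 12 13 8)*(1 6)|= |(0 12 13 8)(1 6)(2 9 10 7 4)|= 20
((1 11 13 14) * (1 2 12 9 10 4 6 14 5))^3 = ((1 11 13 5)(2 12 9 10 4 6 14))^3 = (1 5 13 11)(2 10 14 9 6 12 4)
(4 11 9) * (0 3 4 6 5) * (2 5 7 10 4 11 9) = (0 3 11 2 5)(4 9 6 7 10) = [3, 1, 5, 11, 9, 0, 7, 10, 8, 6, 4, 2]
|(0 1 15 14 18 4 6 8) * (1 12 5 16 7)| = |(0 12 5 16 7 1 15 14 18 4 6 8)| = 12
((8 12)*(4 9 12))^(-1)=((4 9 12 8))^(-1)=(4 8 12 9)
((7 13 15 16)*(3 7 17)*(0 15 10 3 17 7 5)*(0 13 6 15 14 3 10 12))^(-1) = ((17)(0 14 3 5 13 12)(6 15 16 7))^(-1) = (17)(0 12 13 5 3 14)(6 7 16 15)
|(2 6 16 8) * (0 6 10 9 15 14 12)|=|(0 6 16 8 2 10 9 15 14 12)|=10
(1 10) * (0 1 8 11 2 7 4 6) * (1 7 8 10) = (0 7 4 6)(2 8 11) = [7, 1, 8, 3, 6, 5, 0, 4, 11, 9, 10, 2]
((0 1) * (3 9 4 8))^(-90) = (3 4)(8 9)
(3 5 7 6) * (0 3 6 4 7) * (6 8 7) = (0 3 5)(4 6 8 7) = [3, 1, 2, 5, 6, 0, 8, 4, 7]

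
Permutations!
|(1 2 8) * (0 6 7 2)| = |(0 6 7 2 8 1)| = 6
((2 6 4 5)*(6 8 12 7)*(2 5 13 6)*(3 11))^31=(2 7 12 8)(3 11)(4 13 6)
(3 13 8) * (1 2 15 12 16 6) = (1 2 15 12 16 6)(3 13 8) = [0, 2, 15, 13, 4, 5, 1, 7, 3, 9, 10, 11, 16, 8, 14, 12, 6]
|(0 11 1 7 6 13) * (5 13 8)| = 8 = |(0 11 1 7 6 8 5 13)|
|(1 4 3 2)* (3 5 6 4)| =3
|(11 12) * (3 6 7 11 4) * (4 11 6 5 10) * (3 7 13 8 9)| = |(3 5 10 4 7 6 13 8 9)(11 12)| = 18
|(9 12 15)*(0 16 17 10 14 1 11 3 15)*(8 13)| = 22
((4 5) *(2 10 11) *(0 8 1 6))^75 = (11)(0 6 1 8)(4 5) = ((0 8 1 6)(2 10 11)(4 5))^75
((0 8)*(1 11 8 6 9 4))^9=(0 9 1 8 6 4 11)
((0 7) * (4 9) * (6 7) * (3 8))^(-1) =(0 7 6)(3 8)(4 9)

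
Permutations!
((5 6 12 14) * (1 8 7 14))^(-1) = ((1 8 7 14 5 6 12))^(-1) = (1 12 6 5 14 7 8)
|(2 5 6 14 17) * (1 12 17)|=7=|(1 12 17 2 5 6 14)|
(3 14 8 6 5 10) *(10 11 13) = (3 14 8 6 5 11 13 10) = [0, 1, 2, 14, 4, 11, 5, 7, 6, 9, 3, 13, 12, 10, 8]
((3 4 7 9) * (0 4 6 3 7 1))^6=(9)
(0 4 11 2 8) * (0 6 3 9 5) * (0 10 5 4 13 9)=(0 13 9 4 11 2 8 6 3)(5 10)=[13, 1, 8, 0, 11, 10, 3, 7, 6, 4, 5, 2, 12, 9]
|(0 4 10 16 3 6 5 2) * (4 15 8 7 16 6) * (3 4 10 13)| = |(0 15 8 7 16 4 13 3 10 6 5 2)| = 12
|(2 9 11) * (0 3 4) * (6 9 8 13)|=6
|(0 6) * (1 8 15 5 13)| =10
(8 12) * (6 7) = (6 7)(8 12) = [0, 1, 2, 3, 4, 5, 7, 6, 12, 9, 10, 11, 8]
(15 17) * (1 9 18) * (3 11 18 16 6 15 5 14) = (1 9 16 6 15 17 5 14 3 11 18) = [0, 9, 2, 11, 4, 14, 15, 7, 8, 16, 10, 18, 12, 13, 3, 17, 6, 5, 1]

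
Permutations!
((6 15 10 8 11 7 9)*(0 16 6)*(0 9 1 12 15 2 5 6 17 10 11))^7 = (0 17 8 16 10)(1 15 7 12 11)(2 5 6)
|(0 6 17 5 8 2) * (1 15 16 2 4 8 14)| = 18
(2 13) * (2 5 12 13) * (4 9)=(4 9)(5 12 13)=[0, 1, 2, 3, 9, 12, 6, 7, 8, 4, 10, 11, 13, 5]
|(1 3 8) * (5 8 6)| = |(1 3 6 5 8)| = 5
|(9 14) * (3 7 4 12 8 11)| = 6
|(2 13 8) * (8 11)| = 4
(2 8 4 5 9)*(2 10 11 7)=(2 8 4 5 9 10 11 7)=[0, 1, 8, 3, 5, 9, 6, 2, 4, 10, 11, 7]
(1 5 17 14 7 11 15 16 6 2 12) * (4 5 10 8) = [0, 10, 12, 3, 5, 17, 2, 11, 4, 9, 8, 15, 1, 13, 7, 16, 6, 14] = (1 10 8 4 5 17 14 7 11 15 16 6 2 12)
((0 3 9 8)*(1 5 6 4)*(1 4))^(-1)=(0 8 9 3)(1 6 5)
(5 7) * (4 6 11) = (4 6 11)(5 7) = [0, 1, 2, 3, 6, 7, 11, 5, 8, 9, 10, 4]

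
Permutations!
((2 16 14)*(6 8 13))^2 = ((2 16 14)(6 8 13))^2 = (2 14 16)(6 13 8)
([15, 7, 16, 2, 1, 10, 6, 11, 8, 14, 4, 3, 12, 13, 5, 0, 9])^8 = [0, 5, 7, 1, 14, 16, 6, 10, 8, 3, 9, 4, 12, 13, 2, 15, 11]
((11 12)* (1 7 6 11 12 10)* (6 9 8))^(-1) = (12)(1 10 11 6 8 9 7)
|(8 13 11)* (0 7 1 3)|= 12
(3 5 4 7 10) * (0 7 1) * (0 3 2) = (0 7 10 2)(1 3 5 4) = [7, 3, 0, 5, 1, 4, 6, 10, 8, 9, 2]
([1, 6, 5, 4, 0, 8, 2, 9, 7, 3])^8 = [3, 4, 1, 7, 9, 6, 0, 5, 2, 8]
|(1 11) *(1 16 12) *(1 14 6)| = 6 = |(1 11 16 12 14 6)|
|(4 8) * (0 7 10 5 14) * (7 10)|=|(0 10 5 14)(4 8)|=4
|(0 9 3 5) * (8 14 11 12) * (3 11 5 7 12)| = 9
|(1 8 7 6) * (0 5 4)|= 12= |(0 5 4)(1 8 7 6)|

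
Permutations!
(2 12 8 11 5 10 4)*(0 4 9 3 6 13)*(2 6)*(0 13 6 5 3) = (13)(0 4 5 10 9)(2 12 8 11 3) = [4, 1, 12, 2, 5, 10, 6, 7, 11, 0, 9, 3, 8, 13]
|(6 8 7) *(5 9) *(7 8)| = |(5 9)(6 7)| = 2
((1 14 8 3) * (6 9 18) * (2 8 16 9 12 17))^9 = ((1 14 16 9 18 6 12 17 2 8 3))^9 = (1 8 17 6 9 14 3 2 12 18 16)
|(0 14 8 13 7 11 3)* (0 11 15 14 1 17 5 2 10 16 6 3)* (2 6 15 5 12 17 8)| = |(0 1 8 13 7 5 6 3 11)(2 10 16 15 14)(12 17)| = 90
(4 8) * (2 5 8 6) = (2 5 8 4 6) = [0, 1, 5, 3, 6, 8, 2, 7, 4]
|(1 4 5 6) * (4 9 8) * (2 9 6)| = 10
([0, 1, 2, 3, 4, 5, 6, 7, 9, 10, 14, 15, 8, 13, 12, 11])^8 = [0, 1, 2, 3, 4, 5, 6, 7, 14, 12, 8, 11, 10, 13, 9, 15]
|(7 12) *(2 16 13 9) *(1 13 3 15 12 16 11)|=|(1 13 9 2 11)(3 15 12 7 16)|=5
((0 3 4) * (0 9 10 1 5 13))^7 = (0 13 5 1 10 9 4 3)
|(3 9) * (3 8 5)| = 4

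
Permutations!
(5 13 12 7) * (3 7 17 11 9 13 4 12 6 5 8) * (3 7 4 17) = (3 4 12)(5 17 11 9 13 6)(7 8) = [0, 1, 2, 4, 12, 17, 5, 8, 7, 13, 10, 9, 3, 6, 14, 15, 16, 11]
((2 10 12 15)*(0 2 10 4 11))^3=((0 2 4 11)(10 12 15))^3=(15)(0 11 4 2)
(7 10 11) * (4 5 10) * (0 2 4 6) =(0 2 4 5 10 11 7 6) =[2, 1, 4, 3, 5, 10, 0, 6, 8, 9, 11, 7]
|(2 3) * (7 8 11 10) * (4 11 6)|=6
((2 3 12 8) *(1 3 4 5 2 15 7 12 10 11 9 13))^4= (15)(1 9 10)(2 4 5)(3 13 11)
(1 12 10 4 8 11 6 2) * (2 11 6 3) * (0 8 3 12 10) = (0 8 6 11 12)(1 10 4 3 2) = [8, 10, 1, 2, 3, 5, 11, 7, 6, 9, 4, 12, 0]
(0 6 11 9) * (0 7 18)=(0 6 11 9 7 18)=[6, 1, 2, 3, 4, 5, 11, 18, 8, 7, 10, 9, 12, 13, 14, 15, 16, 17, 0]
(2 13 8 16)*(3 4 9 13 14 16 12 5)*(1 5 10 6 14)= [0, 5, 1, 4, 9, 3, 14, 7, 12, 13, 6, 11, 10, 8, 16, 15, 2]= (1 5 3 4 9 13 8 12 10 6 14 16 2)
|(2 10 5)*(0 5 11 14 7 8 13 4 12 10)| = 24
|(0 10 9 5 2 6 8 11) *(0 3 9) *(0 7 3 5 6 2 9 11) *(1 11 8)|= 5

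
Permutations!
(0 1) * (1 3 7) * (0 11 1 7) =(0 3)(1 11) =[3, 11, 2, 0, 4, 5, 6, 7, 8, 9, 10, 1]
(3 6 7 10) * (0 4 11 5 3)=(0 4 11 5 3 6 7 10)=[4, 1, 2, 6, 11, 3, 7, 10, 8, 9, 0, 5]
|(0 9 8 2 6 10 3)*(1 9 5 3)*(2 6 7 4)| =|(0 5 3)(1 9 8 6 10)(2 7 4)| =15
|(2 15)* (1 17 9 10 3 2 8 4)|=9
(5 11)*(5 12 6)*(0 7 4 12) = [7, 1, 2, 3, 12, 11, 5, 4, 8, 9, 10, 0, 6] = (0 7 4 12 6 5 11)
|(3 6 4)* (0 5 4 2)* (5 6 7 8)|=|(0 6 2)(3 7 8 5 4)|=15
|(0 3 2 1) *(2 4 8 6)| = 7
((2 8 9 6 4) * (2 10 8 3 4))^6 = ((2 3 4 10 8 9 6))^6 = (2 6 9 8 10 4 3)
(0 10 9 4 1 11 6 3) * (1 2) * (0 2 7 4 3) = [10, 11, 1, 2, 7, 5, 0, 4, 8, 3, 9, 6] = (0 10 9 3 2 1 11 6)(4 7)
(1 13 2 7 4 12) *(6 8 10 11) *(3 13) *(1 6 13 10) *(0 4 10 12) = (0 4)(1 3 12 6 8)(2 7 10 11 13) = [4, 3, 7, 12, 0, 5, 8, 10, 1, 9, 11, 13, 6, 2]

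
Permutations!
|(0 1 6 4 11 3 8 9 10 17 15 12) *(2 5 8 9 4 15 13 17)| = 40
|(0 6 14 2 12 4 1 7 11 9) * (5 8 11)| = 12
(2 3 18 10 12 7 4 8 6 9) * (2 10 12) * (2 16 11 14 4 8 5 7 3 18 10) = [0, 1, 18, 10, 5, 7, 9, 8, 6, 2, 16, 14, 3, 13, 4, 15, 11, 17, 12] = (2 18 12 3 10 16 11 14 4 5 7 8 6 9)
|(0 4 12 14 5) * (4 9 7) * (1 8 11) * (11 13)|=28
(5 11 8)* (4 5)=(4 5 11 8)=[0, 1, 2, 3, 5, 11, 6, 7, 4, 9, 10, 8]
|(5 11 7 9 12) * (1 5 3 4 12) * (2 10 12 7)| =|(1 5 11 2 10 12 3 4 7 9)| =10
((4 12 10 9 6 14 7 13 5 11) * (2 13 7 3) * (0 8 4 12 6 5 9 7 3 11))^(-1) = (0 5 9 13 2 3 7 10 12 11 14 6 4 8)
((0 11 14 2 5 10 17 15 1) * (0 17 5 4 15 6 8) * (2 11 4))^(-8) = (0 8 6 17 1 15 4)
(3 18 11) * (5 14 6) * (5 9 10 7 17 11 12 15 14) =(3 18 12 15 14 6 9 10 7 17 11) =[0, 1, 2, 18, 4, 5, 9, 17, 8, 10, 7, 3, 15, 13, 6, 14, 16, 11, 12]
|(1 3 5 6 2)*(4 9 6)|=|(1 3 5 4 9 6 2)|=7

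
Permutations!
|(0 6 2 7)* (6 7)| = |(0 7)(2 6)| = 2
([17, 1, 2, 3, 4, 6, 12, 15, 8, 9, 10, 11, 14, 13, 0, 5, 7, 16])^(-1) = (0 14 12 6 5 15 7 16 17)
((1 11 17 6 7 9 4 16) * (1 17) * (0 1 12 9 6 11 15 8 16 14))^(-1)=(0 14 4 9 12 11 17 16 8 15 1)(6 7)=((0 1 15 8 16 17 11 12 9 4 14)(6 7))^(-1)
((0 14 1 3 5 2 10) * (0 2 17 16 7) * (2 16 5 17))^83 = (0 3 2 7 1 5 16 14 17 10)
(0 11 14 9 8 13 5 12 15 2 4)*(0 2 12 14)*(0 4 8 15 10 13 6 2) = (0 11 4)(2 8 6)(5 14 9 15 12 10 13) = [11, 1, 8, 3, 0, 14, 2, 7, 6, 15, 13, 4, 10, 5, 9, 12]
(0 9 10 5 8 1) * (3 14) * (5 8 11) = (0 9 10 8 1)(3 14)(5 11) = [9, 0, 2, 14, 4, 11, 6, 7, 1, 10, 8, 5, 12, 13, 3]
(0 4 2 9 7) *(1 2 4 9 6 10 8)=(0 9 7)(1 2 6 10 8)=[9, 2, 6, 3, 4, 5, 10, 0, 1, 7, 8]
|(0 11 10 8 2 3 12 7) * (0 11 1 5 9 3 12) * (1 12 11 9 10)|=30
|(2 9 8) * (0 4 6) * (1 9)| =12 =|(0 4 6)(1 9 8 2)|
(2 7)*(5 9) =(2 7)(5 9) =[0, 1, 7, 3, 4, 9, 6, 2, 8, 5]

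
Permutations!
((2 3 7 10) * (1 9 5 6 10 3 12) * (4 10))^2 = (1 5 4 2)(6 10 12 9)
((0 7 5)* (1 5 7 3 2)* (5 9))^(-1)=((0 3 2 1 9 5))^(-1)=(0 5 9 1 2 3)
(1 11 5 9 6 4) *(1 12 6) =(1 11 5 9)(4 12 6) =[0, 11, 2, 3, 12, 9, 4, 7, 8, 1, 10, 5, 6]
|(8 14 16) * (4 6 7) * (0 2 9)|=|(0 2 9)(4 6 7)(8 14 16)|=3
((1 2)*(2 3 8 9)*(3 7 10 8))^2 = (1 10 9)(2 7 8)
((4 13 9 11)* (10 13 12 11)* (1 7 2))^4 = ((1 7 2)(4 12 11)(9 10 13))^4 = (1 7 2)(4 12 11)(9 10 13)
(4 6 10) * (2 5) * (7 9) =(2 5)(4 6 10)(7 9) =[0, 1, 5, 3, 6, 2, 10, 9, 8, 7, 4]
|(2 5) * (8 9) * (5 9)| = 4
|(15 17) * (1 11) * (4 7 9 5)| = |(1 11)(4 7 9 5)(15 17)| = 4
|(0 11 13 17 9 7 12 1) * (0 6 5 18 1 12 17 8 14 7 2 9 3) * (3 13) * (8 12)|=|(0 11 3)(1 6 5 18)(2 9)(7 17 13 12 8 14)|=12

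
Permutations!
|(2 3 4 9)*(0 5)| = 4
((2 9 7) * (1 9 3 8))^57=((1 9 7 2 3 8))^57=(1 2)(3 9)(7 8)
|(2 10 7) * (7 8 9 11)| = 6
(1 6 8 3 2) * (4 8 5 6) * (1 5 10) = (1 4 8 3 2 5 6 10) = [0, 4, 5, 2, 8, 6, 10, 7, 3, 9, 1]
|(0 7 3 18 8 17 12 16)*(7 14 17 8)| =|(0 14 17 12 16)(3 18 7)| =15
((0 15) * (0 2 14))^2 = ((0 15 2 14))^2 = (0 2)(14 15)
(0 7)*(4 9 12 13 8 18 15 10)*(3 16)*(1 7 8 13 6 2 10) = (0 8 18 15 1 7)(2 10 4 9 12 6)(3 16) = [8, 7, 10, 16, 9, 5, 2, 0, 18, 12, 4, 11, 6, 13, 14, 1, 3, 17, 15]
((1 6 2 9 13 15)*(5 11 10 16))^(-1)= ((1 6 2 9 13 15)(5 11 10 16))^(-1)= (1 15 13 9 2 6)(5 16 10 11)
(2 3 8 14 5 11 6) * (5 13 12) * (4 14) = (2 3 8 4 14 13 12 5 11 6) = [0, 1, 3, 8, 14, 11, 2, 7, 4, 9, 10, 6, 5, 12, 13]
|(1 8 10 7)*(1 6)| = |(1 8 10 7 6)| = 5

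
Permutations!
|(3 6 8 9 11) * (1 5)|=|(1 5)(3 6 8 9 11)|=10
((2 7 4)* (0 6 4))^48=(0 2 6 7 4)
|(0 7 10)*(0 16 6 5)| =|(0 7 10 16 6 5)| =6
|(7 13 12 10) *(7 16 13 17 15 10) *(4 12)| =8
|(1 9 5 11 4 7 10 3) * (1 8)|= 9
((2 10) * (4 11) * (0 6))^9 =(0 6)(2 10)(4 11)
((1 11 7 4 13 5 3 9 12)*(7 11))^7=(1 12 9 3 5 13 4 7)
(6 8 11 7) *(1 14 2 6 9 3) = (1 14 2 6 8 11 7 9 3) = [0, 14, 6, 1, 4, 5, 8, 9, 11, 3, 10, 7, 12, 13, 2]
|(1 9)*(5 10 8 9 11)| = 6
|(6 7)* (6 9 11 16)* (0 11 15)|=|(0 11 16 6 7 9 15)|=7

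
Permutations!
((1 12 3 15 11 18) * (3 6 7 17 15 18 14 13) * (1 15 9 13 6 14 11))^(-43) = (1 12 14 6 7 17 9 13 3 18 15)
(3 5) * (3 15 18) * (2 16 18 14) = (2 16 18 3 5 15 14) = [0, 1, 16, 5, 4, 15, 6, 7, 8, 9, 10, 11, 12, 13, 2, 14, 18, 17, 3]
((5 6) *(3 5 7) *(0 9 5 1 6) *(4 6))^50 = (0 5 9) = ((0 9 5)(1 4 6 7 3))^50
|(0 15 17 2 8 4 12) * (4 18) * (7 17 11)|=|(0 15 11 7 17 2 8 18 4 12)|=10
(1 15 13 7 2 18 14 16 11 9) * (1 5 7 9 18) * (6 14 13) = (1 15 6 14 16 11 18 13 9 5 7 2) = [0, 15, 1, 3, 4, 7, 14, 2, 8, 5, 10, 18, 12, 9, 16, 6, 11, 17, 13]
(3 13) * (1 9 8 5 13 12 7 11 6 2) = (1 9 8 5 13 3 12 7 11 6 2) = [0, 9, 1, 12, 4, 13, 2, 11, 5, 8, 10, 6, 7, 3]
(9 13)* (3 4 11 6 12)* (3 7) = [0, 1, 2, 4, 11, 5, 12, 3, 8, 13, 10, 6, 7, 9] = (3 4 11 6 12 7)(9 13)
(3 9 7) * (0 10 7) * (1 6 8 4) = [10, 6, 2, 9, 1, 5, 8, 3, 4, 0, 7] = (0 10 7 3 9)(1 6 8 4)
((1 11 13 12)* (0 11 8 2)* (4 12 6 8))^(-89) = ((0 11 13 6 8 2)(1 4 12))^(-89) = (0 11 13 6 8 2)(1 4 12)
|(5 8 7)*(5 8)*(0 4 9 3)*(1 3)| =10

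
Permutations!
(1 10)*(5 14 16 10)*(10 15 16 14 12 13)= [0, 5, 2, 3, 4, 12, 6, 7, 8, 9, 1, 11, 13, 10, 14, 16, 15]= (1 5 12 13 10)(15 16)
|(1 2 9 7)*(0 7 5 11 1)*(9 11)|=|(0 7)(1 2 11)(5 9)|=6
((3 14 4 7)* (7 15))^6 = (3 14 4 15 7)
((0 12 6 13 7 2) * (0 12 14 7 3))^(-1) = (0 3 13 6 12 2 7 14)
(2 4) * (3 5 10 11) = (2 4)(3 5 10 11) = [0, 1, 4, 5, 2, 10, 6, 7, 8, 9, 11, 3]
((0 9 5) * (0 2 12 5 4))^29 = ((0 9 4)(2 12 5))^29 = (0 4 9)(2 5 12)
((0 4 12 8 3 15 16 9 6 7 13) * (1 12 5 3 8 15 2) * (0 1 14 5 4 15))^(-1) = (0 12 1 13 7 6 9 16 15)(2 3 5 14)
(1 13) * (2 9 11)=(1 13)(2 9 11)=[0, 13, 9, 3, 4, 5, 6, 7, 8, 11, 10, 2, 12, 1]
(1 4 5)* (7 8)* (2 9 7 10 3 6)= (1 4 5)(2 9 7 8 10 3 6)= [0, 4, 9, 6, 5, 1, 2, 8, 10, 7, 3]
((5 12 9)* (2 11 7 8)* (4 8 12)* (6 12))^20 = (2 7 12 5 8 11 6 9 4)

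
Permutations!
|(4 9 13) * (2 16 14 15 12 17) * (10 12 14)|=|(2 16 10 12 17)(4 9 13)(14 15)|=30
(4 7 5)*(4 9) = (4 7 5 9) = [0, 1, 2, 3, 7, 9, 6, 5, 8, 4]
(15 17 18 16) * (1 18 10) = (1 18 16 15 17 10) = [0, 18, 2, 3, 4, 5, 6, 7, 8, 9, 1, 11, 12, 13, 14, 17, 15, 10, 16]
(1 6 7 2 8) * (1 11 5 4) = (1 6 7 2 8 11 5 4) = [0, 6, 8, 3, 1, 4, 7, 2, 11, 9, 10, 5]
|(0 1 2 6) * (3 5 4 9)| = 4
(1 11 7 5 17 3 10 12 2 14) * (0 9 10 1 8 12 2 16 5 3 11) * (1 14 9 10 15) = [10, 0, 9, 14, 4, 17, 6, 3, 12, 15, 2, 7, 16, 13, 8, 1, 5, 11] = (0 10 2 9 15 1)(3 14 8 12 16 5 17 11 7)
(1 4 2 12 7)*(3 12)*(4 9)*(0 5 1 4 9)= [5, 0, 3, 12, 2, 1, 6, 4, 8, 9, 10, 11, 7]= (0 5 1)(2 3 12 7 4)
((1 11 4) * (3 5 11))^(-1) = (1 4 11 5 3)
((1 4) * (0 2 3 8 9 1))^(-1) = ((0 2 3 8 9 1 4))^(-1) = (0 4 1 9 8 3 2)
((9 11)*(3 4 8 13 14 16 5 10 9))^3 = (3 13 5 11 8 16 9 4 14 10)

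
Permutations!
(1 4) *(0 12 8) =(0 12 8)(1 4) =[12, 4, 2, 3, 1, 5, 6, 7, 0, 9, 10, 11, 8]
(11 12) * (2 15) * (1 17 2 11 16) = (1 17 2 15 11 12 16) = [0, 17, 15, 3, 4, 5, 6, 7, 8, 9, 10, 12, 16, 13, 14, 11, 1, 2]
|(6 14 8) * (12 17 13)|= 3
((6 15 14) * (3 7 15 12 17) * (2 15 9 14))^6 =(3 17 12 6 14 9 7)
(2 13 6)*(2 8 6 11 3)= (2 13 11 3)(6 8)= [0, 1, 13, 2, 4, 5, 8, 7, 6, 9, 10, 3, 12, 11]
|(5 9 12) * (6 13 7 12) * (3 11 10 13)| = |(3 11 10 13 7 12 5 9 6)| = 9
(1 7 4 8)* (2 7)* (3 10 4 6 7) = (1 2 3 10 4 8)(6 7) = [0, 2, 3, 10, 8, 5, 7, 6, 1, 9, 4]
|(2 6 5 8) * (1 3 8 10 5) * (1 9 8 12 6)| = |(1 3 12 6 9 8 2)(5 10)| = 14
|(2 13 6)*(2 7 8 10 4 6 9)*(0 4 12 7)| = |(0 4 6)(2 13 9)(7 8 10 12)| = 12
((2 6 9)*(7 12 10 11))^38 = (2 9 6)(7 10)(11 12)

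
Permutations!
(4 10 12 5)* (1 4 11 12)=[0, 4, 2, 3, 10, 11, 6, 7, 8, 9, 1, 12, 5]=(1 4 10)(5 11 12)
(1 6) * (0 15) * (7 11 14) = [15, 6, 2, 3, 4, 5, 1, 11, 8, 9, 10, 14, 12, 13, 7, 0] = (0 15)(1 6)(7 11 14)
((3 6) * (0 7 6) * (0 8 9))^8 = (0 6 8)(3 9 7)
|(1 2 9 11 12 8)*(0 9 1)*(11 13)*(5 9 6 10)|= |(0 6 10 5 9 13 11 12 8)(1 2)|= 18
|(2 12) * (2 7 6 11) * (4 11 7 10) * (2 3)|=6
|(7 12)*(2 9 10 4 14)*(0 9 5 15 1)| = 18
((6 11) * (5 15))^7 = ((5 15)(6 11))^7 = (5 15)(6 11)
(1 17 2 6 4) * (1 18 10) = (1 17 2 6 4 18 10) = [0, 17, 6, 3, 18, 5, 4, 7, 8, 9, 1, 11, 12, 13, 14, 15, 16, 2, 10]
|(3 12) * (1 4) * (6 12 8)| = |(1 4)(3 8 6 12)| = 4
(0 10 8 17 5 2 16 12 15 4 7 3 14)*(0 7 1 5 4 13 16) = [10, 5, 0, 14, 1, 2, 6, 3, 17, 9, 8, 11, 15, 16, 7, 13, 12, 4] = (0 10 8 17 4 1 5 2)(3 14 7)(12 15 13 16)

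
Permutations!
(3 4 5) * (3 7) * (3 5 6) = (3 4 6)(5 7) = [0, 1, 2, 4, 6, 7, 3, 5]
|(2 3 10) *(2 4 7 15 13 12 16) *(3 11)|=|(2 11 3 10 4 7 15 13 12 16)|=10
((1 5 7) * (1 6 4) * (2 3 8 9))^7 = (1 7 4 5 6)(2 9 8 3)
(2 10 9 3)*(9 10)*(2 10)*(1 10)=(1 10 2 9 3)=[0, 10, 9, 1, 4, 5, 6, 7, 8, 3, 2]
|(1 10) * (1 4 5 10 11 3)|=3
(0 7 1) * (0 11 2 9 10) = [7, 11, 9, 3, 4, 5, 6, 1, 8, 10, 0, 2] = (0 7 1 11 2 9 10)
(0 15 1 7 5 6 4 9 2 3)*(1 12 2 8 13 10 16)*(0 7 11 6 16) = (0 15 12 2 3 7 5 16 1 11 6 4 9 8 13 10) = [15, 11, 3, 7, 9, 16, 4, 5, 13, 8, 0, 6, 2, 10, 14, 12, 1]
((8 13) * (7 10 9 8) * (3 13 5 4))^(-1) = (3 4 5 8 9 10 7 13)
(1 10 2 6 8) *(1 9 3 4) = [0, 10, 6, 4, 1, 5, 8, 7, 9, 3, 2] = (1 10 2 6 8 9 3 4)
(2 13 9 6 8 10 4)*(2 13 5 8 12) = (2 5 8 10 4 13 9 6 12) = [0, 1, 5, 3, 13, 8, 12, 7, 10, 6, 4, 11, 2, 9]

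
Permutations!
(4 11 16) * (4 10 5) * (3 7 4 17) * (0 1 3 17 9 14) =[1, 3, 2, 7, 11, 9, 6, 4, 8, 14, 5, 16, 12, 13, 0, 15, 10, 17] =(17)(0 1 3 7 4 11 16 10 5 9 14)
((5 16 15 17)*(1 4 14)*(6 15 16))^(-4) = (17)(1 14 4)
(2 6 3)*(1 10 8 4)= (1 10 8 4)(2 6 3)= [0, 10, 6, 2, 1, 5, 3, 7, 4, 9, 8]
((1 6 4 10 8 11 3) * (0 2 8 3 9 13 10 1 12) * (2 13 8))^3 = ((0 13 10 3 12)(1 6 4)(8 11 9))^3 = (0 3 13 12 10)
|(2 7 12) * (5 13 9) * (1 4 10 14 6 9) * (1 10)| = |(1 4)(2 7 12)(5 13 10 14 6 9)| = 6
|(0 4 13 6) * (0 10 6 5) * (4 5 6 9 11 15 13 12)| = |(0 5)(4 12)(6 10 9 11 15 13)| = 6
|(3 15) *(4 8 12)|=6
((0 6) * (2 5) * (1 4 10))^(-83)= (0 6)(1 4 10)(2 5)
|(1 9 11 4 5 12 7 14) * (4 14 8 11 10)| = |(1 9 10 4 5 12 7 8 11 14)| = 10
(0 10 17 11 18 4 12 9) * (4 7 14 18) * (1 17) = [10, 17, 2, 3, 12, 5, 6, 14, 8, 0, 1, 4, 9, 13, 18, 15, 16, 11, 7] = (0 10 1 17 11 4 12 9)(7 14 18)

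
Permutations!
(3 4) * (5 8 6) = [0, 1, 2, 4, 3, 8, 5, 7, 6] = (3 4)(5 8 6)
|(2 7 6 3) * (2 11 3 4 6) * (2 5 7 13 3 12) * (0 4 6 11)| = 14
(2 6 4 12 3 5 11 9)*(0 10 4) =[10, 1, 6, 5, 12, 11, 0, 7, 8, 2, 4, 9, 3] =(0 10 4 12 3 5 11 9 2 6)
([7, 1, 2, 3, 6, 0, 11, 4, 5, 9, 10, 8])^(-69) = [7, 1, 2, 3, 6, 0, 11, 4, 5, 9, 10, 8]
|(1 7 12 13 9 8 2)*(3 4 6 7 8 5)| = |(1 8 2)(3 4 6 7 12 13 9 5)| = 24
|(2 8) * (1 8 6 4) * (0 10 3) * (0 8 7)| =9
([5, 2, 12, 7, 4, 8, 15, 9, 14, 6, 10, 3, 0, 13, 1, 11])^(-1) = (0 12 2 1 14 8 5)(3 11 15 6 9 7)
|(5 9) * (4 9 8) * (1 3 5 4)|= |(1 3 5 8)(4 9)|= 4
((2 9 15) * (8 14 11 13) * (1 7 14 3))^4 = ((1 7 14 11 13 8 3)(2 9 15))^4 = (1 13 7 8 14 3 11)(2 9 15)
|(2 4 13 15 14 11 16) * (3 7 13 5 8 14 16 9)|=12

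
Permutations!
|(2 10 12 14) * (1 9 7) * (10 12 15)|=6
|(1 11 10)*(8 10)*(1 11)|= 3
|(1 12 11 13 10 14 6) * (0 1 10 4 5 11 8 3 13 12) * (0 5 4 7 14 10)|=|(0 1 5 11 12 8 3 13 7 14 6)|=11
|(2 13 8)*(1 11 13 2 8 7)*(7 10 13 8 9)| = 10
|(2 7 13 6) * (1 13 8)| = |(1 13 6 2 7 8)| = 6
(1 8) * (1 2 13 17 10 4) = [0, 8, 13, 3, 1, 5, 6, 7, 2, 9, 4, 11, 12, 17, 14, 15, 16, 10] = (1 8 2 13 17 10 4)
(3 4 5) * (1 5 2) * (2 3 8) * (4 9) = (1 5 8 2)(3 9 4) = [0, 5, 1, 9, 3, 8, 6, 7, 2, 4]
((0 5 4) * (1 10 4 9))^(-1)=(0 4 10 1 9 5)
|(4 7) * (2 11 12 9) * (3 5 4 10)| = |(2 11 12 9)(3 5 4 7 10)| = 20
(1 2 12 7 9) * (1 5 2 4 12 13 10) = (1 4 12 7 9 5 2 13 10) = [0, 4, 13, 3, 12, 2, 6, 9, 8, 5, 1, 11, 7, 10]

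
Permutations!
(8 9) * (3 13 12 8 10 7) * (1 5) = [0, 5, 2, 13, 4, 1, 6, 3, 9, 10, 7, 11, 8, 12] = (1 5)(3 13 12 8 9 10 7)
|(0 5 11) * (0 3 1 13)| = |(0 5 11 3 1 13)| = 6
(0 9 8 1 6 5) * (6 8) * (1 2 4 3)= [9, 8, 4, 1, 3, 0, 5, 7, 2, 6]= (0 9 6 5)(1 8 2 4 3)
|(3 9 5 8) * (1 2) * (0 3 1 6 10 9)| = |(0 3)(1 2 6 10 9 5 8)| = 14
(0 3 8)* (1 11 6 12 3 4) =(0 4 1 11 6 12 3 8) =[4, 11, 2, 8, 1, 5, 12, 7, 0, 9, 10, 6, 3]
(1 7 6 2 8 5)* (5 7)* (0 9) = [9, 5, 8, 3, 4, 1, 2, 6, 7, 0] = (0 9)(1 5)(2 8 7 6)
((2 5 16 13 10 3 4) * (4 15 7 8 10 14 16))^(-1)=(2 4 5)(3 10 8 7 15)(13 16 14)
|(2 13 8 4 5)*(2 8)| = 6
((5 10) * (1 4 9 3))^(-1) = ((1 4 9 3)(5 10))^(-1) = (1 3 9 4)(5 10)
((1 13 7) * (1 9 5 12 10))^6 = (1 10 12 5 9 7 13)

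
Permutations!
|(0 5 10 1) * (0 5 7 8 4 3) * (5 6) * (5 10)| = |(0 7 8 4 3)(1 6 10)| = 15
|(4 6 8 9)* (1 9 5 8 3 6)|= |(1 9 4)(3 6)(5 8)|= 6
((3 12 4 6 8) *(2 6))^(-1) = (2 4 12 3 8 6)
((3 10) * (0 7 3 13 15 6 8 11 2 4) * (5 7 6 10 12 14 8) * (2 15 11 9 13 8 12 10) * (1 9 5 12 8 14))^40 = ((0 6 12 1 9 13 11 15 2 4)(3 10 14 8 5 7))^40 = (15)(3 5 14)(7 8 10)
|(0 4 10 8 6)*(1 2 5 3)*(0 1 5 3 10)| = 14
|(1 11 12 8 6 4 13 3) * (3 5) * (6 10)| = |(1 11 12 8 10 6 4 13 5 3)| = 10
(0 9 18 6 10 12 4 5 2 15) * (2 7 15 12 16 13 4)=(0 9 18 6 10 16 13 4 5 7 15)(2 12)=[9, 1, 12, 3, 5, 7, 10, 15, 8, 18, 16, 11, 2, 4, 14, 0, 13, 17, 6]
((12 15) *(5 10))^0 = (15) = ((5 10)(12 15))^0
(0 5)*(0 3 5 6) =(0 6)(3 5) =[6, 1, 2, 5, 4, 3, 0]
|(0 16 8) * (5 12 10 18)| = 12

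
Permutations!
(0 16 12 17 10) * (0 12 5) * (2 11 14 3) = (0 16 5)(2 11 14 3)(10 12 17) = [16, 1, 11, 2, 4, 0, 6, 7, 8, 9, 12, 14, 17, 13, 3, 15, 5, 10]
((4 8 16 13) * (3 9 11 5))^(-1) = (3 5 11 9)(4 13 16 8)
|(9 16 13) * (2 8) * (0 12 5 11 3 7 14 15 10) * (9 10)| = |(0 12 5 11 3 7 14 15 9 16 13 10)(2 8)| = 12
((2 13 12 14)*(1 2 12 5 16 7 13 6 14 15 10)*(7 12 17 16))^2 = ((1 2 6 14 17 16 12 15 10)(5 7 13))^2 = (1 6 17 12 10 2 14 16 15)(5 13 7)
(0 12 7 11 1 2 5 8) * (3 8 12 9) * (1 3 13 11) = (0 9 13 11 3 8)(1 2 5 12 7) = [9, 2, 5, 8, 4, 12, 6, 1, 0, 13, 10, 3, 7, 11]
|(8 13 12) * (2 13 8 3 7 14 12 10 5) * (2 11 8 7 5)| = 21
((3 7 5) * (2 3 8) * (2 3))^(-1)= ((3 7 5 8))^(-1)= (3 8 5 7)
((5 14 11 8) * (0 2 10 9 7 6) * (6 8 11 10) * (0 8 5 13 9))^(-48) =(0 6 13 7 14)(2 8 9 5 10)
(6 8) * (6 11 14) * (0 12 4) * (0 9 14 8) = (0 12 4 9 14 6)(8 11) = [12, 1, 2, 3, 9, 5, 0, 7, 11, 14, 10, 8, 4, 13, 6]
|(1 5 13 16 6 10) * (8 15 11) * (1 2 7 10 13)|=|(1 5)(2 7 10)(6 13 16)(8 15 11)|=6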